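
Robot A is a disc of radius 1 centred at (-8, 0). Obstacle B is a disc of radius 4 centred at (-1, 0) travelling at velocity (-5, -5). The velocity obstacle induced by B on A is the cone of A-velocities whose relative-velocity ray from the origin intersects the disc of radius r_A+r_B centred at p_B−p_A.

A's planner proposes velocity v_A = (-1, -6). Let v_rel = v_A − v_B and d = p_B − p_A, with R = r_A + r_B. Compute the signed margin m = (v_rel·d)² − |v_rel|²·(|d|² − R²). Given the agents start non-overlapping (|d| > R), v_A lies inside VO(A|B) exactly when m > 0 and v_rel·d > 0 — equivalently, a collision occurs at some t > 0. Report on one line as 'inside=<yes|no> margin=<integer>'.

d = (7, 0),  |d|² = 49;  R = 1+4 = 5,  c = 49−5² = 24
v_rel = (4, -1),  |v_rel|² = 17;  v_rel·d = (4)·(7) + (-1)·(0) = 28
17·t² − 56·t + 24 = 0  ⇒  m = 28² − 17·24 = 376
m = 376 > 0,  v_rel·d = 28 > 0  ⇒  inside

inside=yes margin=376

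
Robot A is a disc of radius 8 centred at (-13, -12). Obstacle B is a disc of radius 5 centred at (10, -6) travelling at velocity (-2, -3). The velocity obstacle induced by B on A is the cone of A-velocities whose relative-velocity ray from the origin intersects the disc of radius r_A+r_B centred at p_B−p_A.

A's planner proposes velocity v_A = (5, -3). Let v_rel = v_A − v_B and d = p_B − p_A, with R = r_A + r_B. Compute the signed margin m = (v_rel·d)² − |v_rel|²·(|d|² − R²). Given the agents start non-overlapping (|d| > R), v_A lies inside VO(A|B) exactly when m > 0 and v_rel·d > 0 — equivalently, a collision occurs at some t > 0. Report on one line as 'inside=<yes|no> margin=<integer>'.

d = (23, 6),  |d|² = 565;  R = 8+5 = 13,  c = 565−13² = 396
v_rel = (7, 0),  |v_rel|² = 49;  v_rel·d = (7)·(23) + (0)·(6) = 161
49·t² − 322·t + 396 = 0  ⇒  m = 161² − 49·396 = 6517
m = 6517 > 0,  v_rel·d = 161 > 0  ⇒  inside

inside=yes margin=6517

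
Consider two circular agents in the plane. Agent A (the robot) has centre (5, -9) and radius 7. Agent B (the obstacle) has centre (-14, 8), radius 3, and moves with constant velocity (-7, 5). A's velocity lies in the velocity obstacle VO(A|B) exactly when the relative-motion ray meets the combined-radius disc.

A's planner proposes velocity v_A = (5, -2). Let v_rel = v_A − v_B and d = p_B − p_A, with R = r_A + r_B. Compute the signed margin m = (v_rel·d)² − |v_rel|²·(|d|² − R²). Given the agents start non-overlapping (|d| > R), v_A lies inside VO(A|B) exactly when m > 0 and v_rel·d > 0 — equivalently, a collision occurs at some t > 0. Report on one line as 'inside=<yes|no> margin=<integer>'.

d = (-19, 17),  |d|² = 650;  R = 7+3 = 10,  c = 650−10² = 550
v_rel = (12, -7),  |v_rel|² = 193;  v_rel·d = (12)·(-19) + (-7)·(17) = -347
193·t² + 694·t + 550 = 0  ⇒  m = (-347)² − 193·550 = 14259
m = 14259 > 0,  v_rel·d = -347 < 0  ⇒  outside

inside=no margin=14259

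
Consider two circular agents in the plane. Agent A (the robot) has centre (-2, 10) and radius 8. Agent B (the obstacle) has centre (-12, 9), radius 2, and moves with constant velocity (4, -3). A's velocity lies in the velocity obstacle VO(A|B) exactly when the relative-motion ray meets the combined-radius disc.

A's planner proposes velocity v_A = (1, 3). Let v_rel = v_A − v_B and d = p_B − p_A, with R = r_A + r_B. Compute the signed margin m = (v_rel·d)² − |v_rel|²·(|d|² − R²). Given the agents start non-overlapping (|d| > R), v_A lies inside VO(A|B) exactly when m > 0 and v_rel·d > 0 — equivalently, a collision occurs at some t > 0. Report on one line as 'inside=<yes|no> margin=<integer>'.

d = (-10, -1),  |d|² = 101;  R = 8+2 = 10,  c = 101−10² = 1
v_rel = (-3, 6),  |v_rel|² = 45;  v_rel·d = (-3)·(-10) + (6)·(-1) = 24
45·t² − 48·t + 1 = 0  ⇒  m = 24² − 45·1 = 531
m = 531 > 0,  v_rel·d = 24 > 0  ⇒  inside

inside=yes margin=531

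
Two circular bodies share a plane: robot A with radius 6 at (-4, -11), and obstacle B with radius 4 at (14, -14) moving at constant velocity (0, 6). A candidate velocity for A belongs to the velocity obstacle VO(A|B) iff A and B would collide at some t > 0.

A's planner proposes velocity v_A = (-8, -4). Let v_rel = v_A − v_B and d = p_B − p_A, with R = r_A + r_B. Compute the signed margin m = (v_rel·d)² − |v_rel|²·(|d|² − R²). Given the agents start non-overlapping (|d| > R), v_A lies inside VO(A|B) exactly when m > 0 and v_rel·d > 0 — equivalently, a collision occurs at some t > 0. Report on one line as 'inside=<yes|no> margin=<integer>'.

d = (18, -3),  |d|² = 333;  R = 6+4 = 10,  c = 333−10² = 233
v_rel = (-8, -10),  |v_rel|² = 164;  v_rel·d = (-8)·(18) + (-10)·(-3) = -114
164·t² + 228·t + 233 = 0  ⇒  m = (-114)² − 164·233 = -25216
m = -25216 < 0,  v_rel·d = -114 < 0  ⇒  outside

inside=no margin=-25216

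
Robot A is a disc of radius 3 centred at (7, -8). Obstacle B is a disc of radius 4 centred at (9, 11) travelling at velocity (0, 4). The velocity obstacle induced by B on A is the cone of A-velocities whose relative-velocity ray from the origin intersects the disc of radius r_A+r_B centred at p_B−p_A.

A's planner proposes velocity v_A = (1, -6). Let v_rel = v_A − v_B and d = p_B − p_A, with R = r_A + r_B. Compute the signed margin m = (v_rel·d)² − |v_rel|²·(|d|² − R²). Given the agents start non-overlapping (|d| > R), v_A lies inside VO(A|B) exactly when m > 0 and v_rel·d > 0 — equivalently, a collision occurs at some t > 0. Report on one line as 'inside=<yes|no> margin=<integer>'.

d = (2, 19),  |d|² = 365;  R = 3+4 = 7,  c = 365−7² = 316
v_rel = (1, -10),  |v_rel|² = 101;  v_rel·d = (1)·(2) + (-10)·(19) = -188
101·t² + 376·t + 316 = 0  ⇒  m = (-188)² − 101·316 = 3428
m = 3428 > 0,  v_rel·d = -188 < 0  ⇒  outside

inside=no margin=3428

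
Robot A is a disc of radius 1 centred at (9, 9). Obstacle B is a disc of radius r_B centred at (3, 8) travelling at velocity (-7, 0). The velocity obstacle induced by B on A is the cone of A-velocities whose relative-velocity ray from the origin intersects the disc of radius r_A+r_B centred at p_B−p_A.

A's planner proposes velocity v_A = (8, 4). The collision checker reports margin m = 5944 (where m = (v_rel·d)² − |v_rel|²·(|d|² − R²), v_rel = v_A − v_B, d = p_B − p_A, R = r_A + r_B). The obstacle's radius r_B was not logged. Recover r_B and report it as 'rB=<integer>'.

m = 5944
d = (-6, -1);  v_rel = (15, 4),  |v_rel|² = 241
v_rel×d = (15)·(-1) − (4)·(-6) = 9
since m = R²·241 − 9²:  R² = (81 + 5944) / 241 = 25
R = √25 = 5  ⇒  r_B = 5 − 1 = 4

rB=4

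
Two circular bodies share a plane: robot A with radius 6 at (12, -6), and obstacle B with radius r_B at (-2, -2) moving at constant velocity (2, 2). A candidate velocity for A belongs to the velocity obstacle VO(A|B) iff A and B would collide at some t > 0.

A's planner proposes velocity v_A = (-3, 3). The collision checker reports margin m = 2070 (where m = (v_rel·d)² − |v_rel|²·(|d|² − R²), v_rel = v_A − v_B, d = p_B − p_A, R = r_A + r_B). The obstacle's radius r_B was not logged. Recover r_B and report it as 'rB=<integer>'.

m = 2070
d = (-14, 4);  v_rel = (-5, 1),  |v_rel|² = 26
v_rel×d = (-5)·(4) − (1)·(-14) = -6
since m = R²·26 − (-6)²:  R² = (36 + 2070) / 26 = 81
R = √81 = 9  ⇒  r_B = 9 − 6 = 3

rB=3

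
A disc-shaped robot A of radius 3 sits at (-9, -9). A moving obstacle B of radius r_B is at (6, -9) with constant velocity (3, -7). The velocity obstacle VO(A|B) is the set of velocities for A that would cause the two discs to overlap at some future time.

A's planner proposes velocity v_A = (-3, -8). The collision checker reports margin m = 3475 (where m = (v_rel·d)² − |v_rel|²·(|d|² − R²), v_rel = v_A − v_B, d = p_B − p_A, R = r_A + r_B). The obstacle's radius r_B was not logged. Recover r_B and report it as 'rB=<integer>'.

m = 3475
d = (15, 0);  v_rel = (-6, -1),  |v_rel|² = 37
v_rel×d = (-6)·(0) − (-1)·(15) = 15
since m = R²·37 − 15²:  R² = (225 + 3475) / 37 = 100
R = √100 = 10  ⇒  r_B = 10 − 3 = 7

rB=7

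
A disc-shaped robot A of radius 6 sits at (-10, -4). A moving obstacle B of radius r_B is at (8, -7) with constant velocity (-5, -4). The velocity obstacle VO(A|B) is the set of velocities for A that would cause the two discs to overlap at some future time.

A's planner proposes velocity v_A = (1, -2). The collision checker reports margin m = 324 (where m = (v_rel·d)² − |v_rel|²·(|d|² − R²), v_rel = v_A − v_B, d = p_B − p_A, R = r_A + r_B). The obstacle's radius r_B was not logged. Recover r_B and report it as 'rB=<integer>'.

m = 324
d = (18, -3);  v_rel = (6, 2),  |v_rel|² = 40
v_rel×d = (6)·(-3) − (2)·(18) = -54
since m = R²·40 − (-54)²:  R² = (2916 + 324) / 40 = 81
R = √81 = 9  ⇒  r_B = 9 − 6 = 3

rB=3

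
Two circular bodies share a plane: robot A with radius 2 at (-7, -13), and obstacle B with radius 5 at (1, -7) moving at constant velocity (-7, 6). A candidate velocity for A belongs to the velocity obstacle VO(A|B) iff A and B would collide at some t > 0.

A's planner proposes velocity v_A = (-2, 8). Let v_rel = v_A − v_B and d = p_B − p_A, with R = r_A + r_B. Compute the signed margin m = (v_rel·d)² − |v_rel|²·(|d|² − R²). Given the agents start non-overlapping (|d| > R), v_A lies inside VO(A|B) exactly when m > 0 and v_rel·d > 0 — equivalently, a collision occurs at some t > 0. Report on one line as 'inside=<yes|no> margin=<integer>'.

d = (8, 6),  |d|² = 100;  R = 2+5 = 7,  c = 100−7² = 51
v_rel = (5, 2),  |v_rel|² = 29;  v_rel·d = (5)·(8) + (2)·(6) = 52
29·t² − 104·t + 51 = 0  ⇒  m = 52² − 29·51 = 1225
m = 1225 > 0,  v_rel·d = 52 > 0  ⇒  inside

inside=yes margin=1225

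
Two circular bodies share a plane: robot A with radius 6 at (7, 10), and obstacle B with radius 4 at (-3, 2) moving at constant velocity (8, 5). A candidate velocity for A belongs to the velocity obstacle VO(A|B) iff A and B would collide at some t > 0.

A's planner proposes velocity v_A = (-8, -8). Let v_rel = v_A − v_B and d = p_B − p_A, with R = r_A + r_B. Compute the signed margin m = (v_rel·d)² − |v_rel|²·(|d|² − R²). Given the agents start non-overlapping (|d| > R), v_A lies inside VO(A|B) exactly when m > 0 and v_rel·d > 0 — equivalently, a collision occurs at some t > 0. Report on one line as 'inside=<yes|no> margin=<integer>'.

d = (-10, -8),  |d|² = 164;  R = 6+4 = 10,  c = 164−10² = 64
v_rel = (-16, -13),  |v_rel|² = 425;  v_rel·d = (-16)·(-10) + (-13)·(-8) = 264
425·t² − 528·t + 64 = 0  ⇒  m = 264² − 425·64 = 42496
m = 42496 > 0,  v_rel·d = 264 > 0  ⇒  inside

inside=yes margin=42496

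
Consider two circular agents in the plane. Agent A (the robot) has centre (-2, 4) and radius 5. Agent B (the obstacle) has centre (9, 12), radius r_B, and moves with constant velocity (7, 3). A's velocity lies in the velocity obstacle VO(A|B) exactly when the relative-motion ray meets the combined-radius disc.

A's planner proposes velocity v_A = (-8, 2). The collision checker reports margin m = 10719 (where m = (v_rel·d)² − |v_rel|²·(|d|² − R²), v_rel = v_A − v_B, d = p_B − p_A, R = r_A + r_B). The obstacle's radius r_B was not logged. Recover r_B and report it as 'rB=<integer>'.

m = 10719
d = (11, 8);  v_rel = (-15, -1),  |v_rel|² = 226
v_rel×d = (-15)·(8) − (-1)·(11) = -109
since m = R²·226 − (-109)²:  R² = (11881 + 10719) / 226 = 100
R = √100 = 10  ⇒  r_B = 10 − 5 = 5

rB=5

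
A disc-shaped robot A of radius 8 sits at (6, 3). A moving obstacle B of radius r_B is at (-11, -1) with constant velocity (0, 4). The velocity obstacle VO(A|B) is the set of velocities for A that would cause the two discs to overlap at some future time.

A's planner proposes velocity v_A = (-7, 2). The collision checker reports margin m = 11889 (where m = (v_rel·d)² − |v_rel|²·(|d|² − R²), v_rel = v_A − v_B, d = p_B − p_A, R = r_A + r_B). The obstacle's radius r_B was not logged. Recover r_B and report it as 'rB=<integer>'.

m = 11889
d = (-17, -4);  v_rel = (-7, -2),  |v_rel|² = 53
v_rel×d = (-7)·(-4) − (-2)·(-17) = -6
since m = R²·53 − (-6)²:  R² = (36 + 11889) / 53 = 225
R = √225 = 15  ⇒  r_B = 15 − 8 = 7

rB=7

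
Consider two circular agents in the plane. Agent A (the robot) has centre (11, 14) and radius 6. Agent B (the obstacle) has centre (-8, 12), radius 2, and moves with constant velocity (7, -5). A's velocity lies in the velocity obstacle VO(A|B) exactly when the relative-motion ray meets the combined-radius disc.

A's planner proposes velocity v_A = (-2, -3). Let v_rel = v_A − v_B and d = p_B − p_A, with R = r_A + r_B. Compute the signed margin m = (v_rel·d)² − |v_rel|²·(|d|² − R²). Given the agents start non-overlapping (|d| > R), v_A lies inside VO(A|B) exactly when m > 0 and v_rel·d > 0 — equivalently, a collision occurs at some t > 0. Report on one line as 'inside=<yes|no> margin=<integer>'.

d = (-19, -2),  |d|² = 365;  R = 6+2 = 8,  c = 365−8² = 301
v_rel = (-9, 2),  |v_rel|² = 85;  v_rel·d = (-9)·(-19) + (2)·(-2) = 167
85·t² − 334·t + 301 = 0  ⇒  m = 167² − 85·301 = 2304
m = 2304 > 0,  v_rel·d = 167 > 0  ⇒  inside

inside=yes margin=2304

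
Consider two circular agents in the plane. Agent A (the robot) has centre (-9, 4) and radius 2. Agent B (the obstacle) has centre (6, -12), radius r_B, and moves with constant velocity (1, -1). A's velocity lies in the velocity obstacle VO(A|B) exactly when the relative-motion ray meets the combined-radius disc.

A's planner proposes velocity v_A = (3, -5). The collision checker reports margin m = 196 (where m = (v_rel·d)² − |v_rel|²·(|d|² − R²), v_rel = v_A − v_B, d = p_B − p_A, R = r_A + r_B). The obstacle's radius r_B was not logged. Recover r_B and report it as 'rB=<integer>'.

m = 196
d = (15, -16);  v_rel = (2, -4),  |v_rel|² = 20
v_rel×d = (2)·(-16) − (-4)·(15) = 28
since m = R²·20 − 28²:  R² = (784 + 196) / 20 = 49
R = √49 = 7  ⇒  r_B = 7 − 2 = 5

rB=5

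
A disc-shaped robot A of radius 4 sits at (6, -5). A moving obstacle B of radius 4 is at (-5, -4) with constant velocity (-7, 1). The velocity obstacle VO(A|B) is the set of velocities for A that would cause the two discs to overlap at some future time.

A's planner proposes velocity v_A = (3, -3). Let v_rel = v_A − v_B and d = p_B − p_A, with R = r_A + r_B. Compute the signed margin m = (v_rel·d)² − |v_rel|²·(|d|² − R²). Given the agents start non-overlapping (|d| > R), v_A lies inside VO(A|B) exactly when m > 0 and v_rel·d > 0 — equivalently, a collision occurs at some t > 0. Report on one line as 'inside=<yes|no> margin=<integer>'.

d = (-11, 1),  |d|² = 122;  R = 4+4 = 8,  c = 122−8² = 58
v_rel = (10, -4),  |v_rel|² = 116;  v_rel·d = (10)·(-11) + (-4)·(1) = -114
116·t² + 228·t + 58 = 0  ⇒  m = (-114)² − 116·58 = 6268
m = 6268 > 0,  v_rel·d = -114 < 0  ⇒  outside

inside=no margin=6268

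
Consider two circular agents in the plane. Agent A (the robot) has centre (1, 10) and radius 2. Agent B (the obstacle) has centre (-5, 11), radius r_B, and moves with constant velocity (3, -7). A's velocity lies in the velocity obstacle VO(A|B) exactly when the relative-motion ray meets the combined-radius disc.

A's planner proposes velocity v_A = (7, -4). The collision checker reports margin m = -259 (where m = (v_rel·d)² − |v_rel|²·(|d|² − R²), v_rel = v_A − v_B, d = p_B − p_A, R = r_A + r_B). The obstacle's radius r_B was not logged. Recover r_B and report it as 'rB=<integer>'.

m = -259
d = (-6, 1);  v_rel = (4, 3),  |v_rel|² = 25
v_rel×d = (4)·(1) − (3)·(-6) = 22
since m = R²·25 − 22²:  R² = (484 + -259) / 25 = 9
R = √9 = 3  ⇒  r_B = 3 − 2 = 1

rB=1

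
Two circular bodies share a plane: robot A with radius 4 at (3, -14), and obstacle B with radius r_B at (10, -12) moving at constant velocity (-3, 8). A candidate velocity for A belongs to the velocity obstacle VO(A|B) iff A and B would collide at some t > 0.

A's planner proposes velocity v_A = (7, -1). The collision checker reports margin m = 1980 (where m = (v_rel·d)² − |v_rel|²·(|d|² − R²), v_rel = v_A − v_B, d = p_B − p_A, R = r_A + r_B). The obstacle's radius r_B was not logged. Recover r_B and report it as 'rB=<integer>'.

m = 1980
d = (7, 2);  v_rel = (10, -9),  |v_rel|² = 181
v_rel×d = (10)·(2) − (-9)·(7) = 83
since m = R²·181 − 83²:  R² = (6889 + 1980) / 181 = 49
R = √49 = 7  ⇒  r_B = 7 − 4 = 3

rB=3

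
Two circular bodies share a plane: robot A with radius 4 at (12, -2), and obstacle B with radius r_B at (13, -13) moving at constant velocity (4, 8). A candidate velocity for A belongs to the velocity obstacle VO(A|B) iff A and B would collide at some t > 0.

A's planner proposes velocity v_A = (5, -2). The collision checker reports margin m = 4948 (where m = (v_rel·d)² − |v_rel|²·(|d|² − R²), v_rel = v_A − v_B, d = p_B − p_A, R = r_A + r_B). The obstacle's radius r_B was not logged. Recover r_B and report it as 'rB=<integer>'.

m = 4948
d = (1, -11);  v_rel = (1, -10),  |v_rel|² = 101
v_rel×d = (1)·(-11) − (-10)·(1) = -1
since m = R²·101 − (-1)²:  R² = (1 + 4948) / 101 = 49
R = √49 = 7  ⇒  r_B = 7 − 4 = 3

rB=3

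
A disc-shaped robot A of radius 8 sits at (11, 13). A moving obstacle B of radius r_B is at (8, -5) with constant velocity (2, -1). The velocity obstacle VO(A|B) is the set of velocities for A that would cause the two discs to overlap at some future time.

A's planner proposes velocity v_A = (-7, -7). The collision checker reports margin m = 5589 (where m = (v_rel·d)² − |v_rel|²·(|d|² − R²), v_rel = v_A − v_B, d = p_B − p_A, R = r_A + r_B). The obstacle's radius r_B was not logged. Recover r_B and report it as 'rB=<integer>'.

m = 5589
d = (-3, -18);  v_rel = (-9, -6),  |v_rel|² = 117
v_rel×d = (-9)·(-18) − (-6)·(-3) = 144
since m = R²·117 − 144²:  R² = (20736 + 5589) / 117 = 225
R = √225 = 15  ⇒  r_B = 15 − 8 = 7

rB=7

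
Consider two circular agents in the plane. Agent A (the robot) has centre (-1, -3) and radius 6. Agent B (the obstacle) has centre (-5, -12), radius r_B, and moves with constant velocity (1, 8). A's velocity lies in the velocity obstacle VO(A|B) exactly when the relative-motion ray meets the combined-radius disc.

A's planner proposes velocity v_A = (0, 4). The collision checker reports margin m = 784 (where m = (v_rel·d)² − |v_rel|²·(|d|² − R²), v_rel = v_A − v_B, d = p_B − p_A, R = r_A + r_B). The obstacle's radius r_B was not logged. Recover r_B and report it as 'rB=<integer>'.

m = 784
d = (-4, -9);  v_rel = (-1, -4),  |v_rel|² = 17
v_rel×d = (-1)·(-9) − (-4)·(-4) = -7
since m = R²·17 − (-7)²:  R² = (49 + 784) / 17 = 49
R = √49 = 7  ⇒  r_B = 7 − 6 = 1

rB=1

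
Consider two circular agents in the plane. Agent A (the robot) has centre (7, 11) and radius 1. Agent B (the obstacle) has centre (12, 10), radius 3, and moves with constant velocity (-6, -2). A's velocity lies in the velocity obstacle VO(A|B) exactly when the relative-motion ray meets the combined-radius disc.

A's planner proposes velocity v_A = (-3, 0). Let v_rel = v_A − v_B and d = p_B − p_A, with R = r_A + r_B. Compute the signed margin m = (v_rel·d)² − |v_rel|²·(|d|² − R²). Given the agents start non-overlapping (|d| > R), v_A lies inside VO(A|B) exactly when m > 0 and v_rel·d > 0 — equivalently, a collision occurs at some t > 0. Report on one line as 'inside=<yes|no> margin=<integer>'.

d = (5, -1),  |d|² = 26;  R = 1+3 = 4,  c = 26−4² = 10
v_rel = (3, 2),  |v_rel|² = 13;  v_rel·d = (3)·(5) + (2)·(-1) = 13
13·t² − 26·t + 10 = 0  ⇒  m = 13² − 13·10 = 39
m = 39 > 0,  v_rel·d = 13 > 0  ⇒  inside

inside=yes margin=39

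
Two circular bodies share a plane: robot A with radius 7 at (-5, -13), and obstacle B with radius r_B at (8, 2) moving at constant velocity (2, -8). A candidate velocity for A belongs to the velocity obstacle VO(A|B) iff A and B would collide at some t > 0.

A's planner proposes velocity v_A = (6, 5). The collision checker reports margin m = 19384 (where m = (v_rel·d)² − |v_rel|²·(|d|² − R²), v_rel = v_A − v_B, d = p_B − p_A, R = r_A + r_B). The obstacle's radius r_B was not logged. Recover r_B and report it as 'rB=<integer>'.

m = 19384
d = (13, 15);  v_rel = (4, 13),  |v_rel|² = 185
v_rel×d = (4)·(15) − (13)·(13) = -109
since m = R²·185 − (-109)²:  R² = (11881 + 19384) / 185 = 169
R = √169 = 13  ⇒  r_B = 13 − 7 = 6

rB=6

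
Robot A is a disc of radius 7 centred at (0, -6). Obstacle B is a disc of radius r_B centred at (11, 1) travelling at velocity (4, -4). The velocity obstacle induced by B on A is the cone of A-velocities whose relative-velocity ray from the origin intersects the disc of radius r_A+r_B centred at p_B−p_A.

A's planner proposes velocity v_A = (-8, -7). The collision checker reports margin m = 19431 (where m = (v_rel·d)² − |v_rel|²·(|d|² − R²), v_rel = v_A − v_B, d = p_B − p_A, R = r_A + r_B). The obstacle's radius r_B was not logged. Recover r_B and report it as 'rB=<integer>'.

m = 19431
d = (11, 7);  v_rel = (-12, -3),  |v_rel|² = 153
v_rel×d = (-12)·(7) − (-3)·(11) = -51
since m = R²·153 − (-51)²:  R² = (2601 + 19431) / 153 = 144
R = √144 = 12  ⇒  r_B = 12 − 7 = 5

rB=5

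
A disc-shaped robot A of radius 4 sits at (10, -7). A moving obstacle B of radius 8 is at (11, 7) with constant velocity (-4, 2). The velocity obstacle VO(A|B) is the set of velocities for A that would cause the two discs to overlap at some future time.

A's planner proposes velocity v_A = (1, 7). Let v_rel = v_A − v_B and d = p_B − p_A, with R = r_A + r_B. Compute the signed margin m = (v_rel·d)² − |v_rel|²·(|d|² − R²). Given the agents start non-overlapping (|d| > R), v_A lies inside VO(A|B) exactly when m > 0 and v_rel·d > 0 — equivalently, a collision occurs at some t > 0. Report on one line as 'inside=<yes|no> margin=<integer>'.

d = (1, 14),  |d|² = 197;  R = 4+8 = 12,  c = 197−12² = 53
v_rel = (5, 5),  |v_rel|² = 50;  v_rel·d = (5)·(1) + (5)·(14) = 75
50·t² − 150·t + 53 = 0  ⇒  m = 75² − 50·53 = 2975
m = 2975 > 0,  v_rel·d = 75 > 0  ⇒  inside

inside=yes margin=2975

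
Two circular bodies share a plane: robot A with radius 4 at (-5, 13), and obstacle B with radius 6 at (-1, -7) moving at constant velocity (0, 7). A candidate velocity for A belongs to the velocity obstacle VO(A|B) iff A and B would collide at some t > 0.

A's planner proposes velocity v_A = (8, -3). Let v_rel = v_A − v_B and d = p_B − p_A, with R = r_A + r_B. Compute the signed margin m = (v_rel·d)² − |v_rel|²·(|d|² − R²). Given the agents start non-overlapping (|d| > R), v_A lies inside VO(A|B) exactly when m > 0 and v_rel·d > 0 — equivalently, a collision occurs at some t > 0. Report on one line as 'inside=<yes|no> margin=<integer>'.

d = (4, -20),  |d|² = 416;  R = 4+6 = 10,  c = 416−10² = 316
v_rel = (8, -10),  |v_rel|² = 164;  v_rel·d = (8)·(4) + (-10)·(-20) = 232
164·t² − 464·t + 316 = 0  ⇒  m = 232² − 164·316 = 2000
m = 2000 > 0,  v_rel·d = 232 > 0  ⇒  inside

inside=yes margin=2000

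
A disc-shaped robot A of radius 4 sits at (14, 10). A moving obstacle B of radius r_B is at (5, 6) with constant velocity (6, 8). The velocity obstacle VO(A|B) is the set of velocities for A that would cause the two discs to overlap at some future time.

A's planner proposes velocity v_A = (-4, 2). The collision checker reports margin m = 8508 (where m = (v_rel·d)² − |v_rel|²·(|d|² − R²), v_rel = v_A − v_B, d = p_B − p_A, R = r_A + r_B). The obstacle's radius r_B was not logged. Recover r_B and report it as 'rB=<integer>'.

m = 8508
d = (-9, -4);  v_rel = (-10, -6),  |v_rel|² = 136
v_rel×d = (-10)·(-4) − (-6)·(-9) = -14
since m = R²·136 − (-14)²:  R² = (196 + 8508) / 136 = 64
R = √64 = 8  ⇒  r_B = 8 − 4 = 4

rB=4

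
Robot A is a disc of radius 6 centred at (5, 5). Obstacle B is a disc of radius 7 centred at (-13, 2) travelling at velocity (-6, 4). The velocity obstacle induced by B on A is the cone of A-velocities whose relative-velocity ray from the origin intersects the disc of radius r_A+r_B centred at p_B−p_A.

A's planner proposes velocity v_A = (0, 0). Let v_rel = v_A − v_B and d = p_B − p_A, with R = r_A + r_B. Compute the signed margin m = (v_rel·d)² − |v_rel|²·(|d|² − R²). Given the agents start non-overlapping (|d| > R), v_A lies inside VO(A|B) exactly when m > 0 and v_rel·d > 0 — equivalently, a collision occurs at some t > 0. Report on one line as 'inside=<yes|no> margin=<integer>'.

d = (-18, -3),  |d|² = 333;  R = 6+7 = 13,  c = 333−13² = 164
v_rel = (6, -4),  |v_rel|² = 52;  v_rel·d = (6)·(-18) + (-4)·(-3) = -96
52·t² + 192·t + 164 = 0  ⇒  m = (-96)² − 52·164 = 688
m = 688 > 0,  v_rel·d = -96 < 0  ⇒  outside

inside=no margin=688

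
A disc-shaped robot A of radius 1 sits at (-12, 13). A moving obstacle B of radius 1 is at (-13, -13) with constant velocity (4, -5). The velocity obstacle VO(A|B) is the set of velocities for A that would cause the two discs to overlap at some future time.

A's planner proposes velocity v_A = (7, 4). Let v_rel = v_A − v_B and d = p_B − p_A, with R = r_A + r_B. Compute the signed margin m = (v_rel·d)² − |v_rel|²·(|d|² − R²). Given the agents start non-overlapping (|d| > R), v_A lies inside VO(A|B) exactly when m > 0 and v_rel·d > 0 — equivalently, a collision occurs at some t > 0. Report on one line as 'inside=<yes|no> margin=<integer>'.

d = (-1, -26),  |d|² = 677;  R = 1+1 = 2,  c = 677−2² = 673
v_rel = (3, 9),  |v_rel|² = 90;  v_rel·d = (3)·(-1) + (9)·(-26) = -237
90·t² + 474·t + 673 = 0  ⇒  m = (-237)² − 90·673 = -4401
m = -4401 < 0,  v_rel·d = -237 < 0  ⇒  outside

inside=no margin=-4401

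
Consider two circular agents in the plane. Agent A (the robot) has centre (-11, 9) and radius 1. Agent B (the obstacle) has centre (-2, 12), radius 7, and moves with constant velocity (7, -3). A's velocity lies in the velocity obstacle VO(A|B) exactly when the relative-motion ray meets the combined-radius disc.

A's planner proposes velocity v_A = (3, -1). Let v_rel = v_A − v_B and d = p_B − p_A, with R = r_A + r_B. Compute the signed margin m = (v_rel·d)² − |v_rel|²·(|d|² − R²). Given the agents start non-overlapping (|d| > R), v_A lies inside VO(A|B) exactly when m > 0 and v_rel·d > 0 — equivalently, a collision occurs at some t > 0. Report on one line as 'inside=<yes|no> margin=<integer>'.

d = (9, 3),  |d|² = 90;  R = 1+7 = 8,  c = 90−8² = 26
v_rel = (-4, 2),  |v_rel|² = 20;  v_rel·d = (-4)·(9) + (2)·(3) = -30
20·t² + 60·t + 26 = 0  ⇒  m = (-30)² − 20·26 = 380
m = 380 > 0,  v_rel·d = -30 < 0  ⇒  outside

inside=no margin=380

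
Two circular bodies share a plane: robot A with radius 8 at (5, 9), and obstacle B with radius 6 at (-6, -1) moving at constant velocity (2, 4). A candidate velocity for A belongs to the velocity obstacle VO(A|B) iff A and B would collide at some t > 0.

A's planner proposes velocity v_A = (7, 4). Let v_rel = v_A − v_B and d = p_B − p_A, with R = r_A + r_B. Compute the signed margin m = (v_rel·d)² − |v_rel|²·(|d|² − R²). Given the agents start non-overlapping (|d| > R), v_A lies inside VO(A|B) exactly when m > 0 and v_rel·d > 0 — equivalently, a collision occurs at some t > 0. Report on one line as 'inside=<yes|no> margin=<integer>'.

d = (-11, -10),  |d|² = 221;  R = 8+6 = 14,  c = 221−14² = 25
v_rel = (5, 0),  |v_rel|² = 25;  v_rel·d = (5)·(-11) + (0)·(-10) = -55
25·t² + 110·t + 25 = 0  ⇒  m = (-55)² − 25·25 = 2400
m = 2400 > 0,  v_rel·d = -55 < 0  ⇒  outside

inside=no margin=2400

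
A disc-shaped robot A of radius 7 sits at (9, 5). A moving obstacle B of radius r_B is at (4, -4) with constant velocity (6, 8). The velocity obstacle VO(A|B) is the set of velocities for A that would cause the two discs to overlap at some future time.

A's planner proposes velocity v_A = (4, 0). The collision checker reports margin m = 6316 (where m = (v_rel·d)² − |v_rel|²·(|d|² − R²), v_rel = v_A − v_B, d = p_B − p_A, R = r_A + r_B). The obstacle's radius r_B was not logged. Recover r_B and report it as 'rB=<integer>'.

m = 6316
d = (-5, -9);  v_rel = (-2, -8),  |v_rel|² = 68
v_rel×d = (-2)·(-9) − (-8)·(-5) = -22
since m = R²·68 − (-22)²:  R² = (484 + 6316) / 68 = 100
R = √100 = 10  ⇒  r_B = 10 − 7 = 3

rB=3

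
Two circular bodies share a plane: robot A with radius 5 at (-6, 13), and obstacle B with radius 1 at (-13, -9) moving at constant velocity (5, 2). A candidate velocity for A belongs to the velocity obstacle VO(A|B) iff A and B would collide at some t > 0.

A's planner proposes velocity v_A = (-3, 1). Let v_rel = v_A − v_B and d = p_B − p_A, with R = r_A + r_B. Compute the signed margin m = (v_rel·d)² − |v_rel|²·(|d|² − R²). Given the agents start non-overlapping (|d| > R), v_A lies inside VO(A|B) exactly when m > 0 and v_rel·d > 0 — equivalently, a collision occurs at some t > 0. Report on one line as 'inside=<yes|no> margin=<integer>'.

d = (-7, -22),  |d|² = 533;  R = 5+1 = 6,  c = 533−6² = 497
v_rel = (-8, -1),  |v_rel|² = 65;  v_rel·d = (-8)·(-7) + (-1)·(-22) = 78
65·t² − 156·t + 497 = 0  ⇒  m = 78² − 65·497 = -26221
m = -26221 < 0,  v_rel·d = 78 > 0  ⇒  outside

inside=no margin=-26221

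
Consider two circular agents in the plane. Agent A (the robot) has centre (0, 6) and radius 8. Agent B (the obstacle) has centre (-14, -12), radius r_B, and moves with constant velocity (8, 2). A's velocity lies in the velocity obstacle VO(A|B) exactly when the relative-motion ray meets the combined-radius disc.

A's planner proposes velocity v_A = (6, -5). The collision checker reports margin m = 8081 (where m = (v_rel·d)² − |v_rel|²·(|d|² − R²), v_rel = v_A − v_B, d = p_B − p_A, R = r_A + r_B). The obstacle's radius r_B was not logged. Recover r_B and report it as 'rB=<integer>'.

m = 8081
d = (-14, -18);  v_rel = (-2, -7),  |v_rel|² = 53
v_rel×d = (-2)·(-18) − (-7)·(-14) = -62
since m = R²·53 − (-62)²:  R² = (3844 + 8081) / 53 = 225
R = √225 = 15  ⇒  r_B = 15 − 8 = 7

rB=7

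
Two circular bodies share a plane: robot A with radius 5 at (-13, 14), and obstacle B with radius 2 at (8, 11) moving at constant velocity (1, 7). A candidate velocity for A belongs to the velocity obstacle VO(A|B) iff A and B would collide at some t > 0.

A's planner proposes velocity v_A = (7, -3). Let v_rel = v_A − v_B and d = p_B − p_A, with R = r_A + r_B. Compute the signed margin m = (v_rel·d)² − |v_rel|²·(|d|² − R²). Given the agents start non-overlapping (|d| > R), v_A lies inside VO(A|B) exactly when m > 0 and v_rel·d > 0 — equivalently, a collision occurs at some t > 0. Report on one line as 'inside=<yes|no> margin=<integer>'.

d = (21, -3),  |d|² = 450;  R = 5+2 = 7,  c = 450−7² = 401
v_rel = (6, -10),  |v_rel|² = 136;  v_rel·d = (6)·(21) + (-10)·(-3) = 156
136·t² − 312·t + 401 = 0  ⇒  m = 156² − 136·401 = -30200
m = -30200 < 0,  v_rel·d = 156 > 0  ⇒  outside

inside=no margin=-30200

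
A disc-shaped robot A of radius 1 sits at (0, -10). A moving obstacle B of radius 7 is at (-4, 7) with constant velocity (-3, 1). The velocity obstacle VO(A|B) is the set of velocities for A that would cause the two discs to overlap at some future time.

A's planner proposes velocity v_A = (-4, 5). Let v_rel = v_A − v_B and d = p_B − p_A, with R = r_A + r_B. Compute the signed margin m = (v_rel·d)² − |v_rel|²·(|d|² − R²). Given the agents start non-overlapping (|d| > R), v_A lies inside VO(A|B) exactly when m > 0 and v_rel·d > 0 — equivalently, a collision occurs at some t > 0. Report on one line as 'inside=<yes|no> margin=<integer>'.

d = (-4, 17),  |d|² = 305;  R = 1+7 = 8,  c = 305−8² = 241
v_rel = (-1, 4),  |v_rel|² = 17;  v_rel·d = (-1)·(-4) + (4)·(17) = 72
17·t² − 144·t + 241 = 0  ⇒  m = 72² − 17·241 = 1087
m = 1087 > 0,  v_rel·d = 72 > 0  ⇒  inside

inside=yes margin=1087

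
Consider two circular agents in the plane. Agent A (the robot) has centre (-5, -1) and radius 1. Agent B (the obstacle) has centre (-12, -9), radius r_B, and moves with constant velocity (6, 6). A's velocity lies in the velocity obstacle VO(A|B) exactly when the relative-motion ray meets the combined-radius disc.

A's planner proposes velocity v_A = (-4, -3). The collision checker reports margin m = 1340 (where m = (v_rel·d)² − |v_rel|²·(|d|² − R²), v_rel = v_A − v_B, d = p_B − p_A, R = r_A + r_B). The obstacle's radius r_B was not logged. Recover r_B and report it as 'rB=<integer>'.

m = 1340
d = (-7, -8);  v_rel = (-10, -9),  |v_rel|² = 181
v_rel×d = (-10)·(-8) − (-9)·(-7) = 17
since m = R²·181 − 17²:  R² = (289 + 1340) / 181 = 9
R = √9 = 3  ⇒  r_B = 3 − 1 = 2

rB=2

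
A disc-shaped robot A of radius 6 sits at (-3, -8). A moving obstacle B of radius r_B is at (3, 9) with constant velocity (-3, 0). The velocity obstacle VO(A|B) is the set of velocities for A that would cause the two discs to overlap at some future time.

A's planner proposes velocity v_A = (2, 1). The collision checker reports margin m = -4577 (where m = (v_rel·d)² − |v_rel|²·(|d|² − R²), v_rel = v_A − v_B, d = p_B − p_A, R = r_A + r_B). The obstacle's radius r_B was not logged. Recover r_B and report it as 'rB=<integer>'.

m = -4577
d = (6, 17);  v_rel = (5, 1),  |v_rel|² = 26
v_rel×d = (5)·(17) − (1)·(6) = 79
since m = R²·26 − 79²:  R² = (6241 + -4577) / 26 = 64
R = √64 = 8  ⇒  r_B = 8 − 6 = 2

rB=2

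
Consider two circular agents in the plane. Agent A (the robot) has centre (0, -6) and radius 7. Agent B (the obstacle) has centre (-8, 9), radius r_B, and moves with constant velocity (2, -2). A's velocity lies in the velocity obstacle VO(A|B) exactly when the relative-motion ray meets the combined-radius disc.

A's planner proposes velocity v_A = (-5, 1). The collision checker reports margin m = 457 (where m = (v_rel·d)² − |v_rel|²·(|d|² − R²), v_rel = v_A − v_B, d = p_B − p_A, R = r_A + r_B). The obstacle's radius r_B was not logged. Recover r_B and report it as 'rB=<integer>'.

m = 457
d = (-8, 15);  v_rel = (-7, 3),  |v_rel|² = 58
v_rel×d = (-7)·(15) − (3)·(-8) = -81
since m = R²·58 − (-81)²:  R² = (6561 + 457) / 58 = 121
R = √121 = 11  ⇒  r_B = 11 − 7 = 4

rB=4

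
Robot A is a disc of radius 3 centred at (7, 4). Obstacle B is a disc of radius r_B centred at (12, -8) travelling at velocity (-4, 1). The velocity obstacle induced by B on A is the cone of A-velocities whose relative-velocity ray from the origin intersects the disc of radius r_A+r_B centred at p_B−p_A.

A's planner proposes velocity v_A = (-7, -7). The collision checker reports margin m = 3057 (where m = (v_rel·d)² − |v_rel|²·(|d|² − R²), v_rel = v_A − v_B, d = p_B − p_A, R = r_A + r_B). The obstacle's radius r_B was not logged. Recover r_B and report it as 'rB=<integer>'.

m = 3057
d = (5, -12);  v_rel = (-3, -8),  |v_rel|² = 73
v_rel×d = (-3)·(-12) − (-8)·(5) = 76
since m = R²·73 − 76²:  R² = (5776 + 3057) / 73 = 121
R = √121 = 11  ⇒  r_B = 11 − 3 = 8

rB=8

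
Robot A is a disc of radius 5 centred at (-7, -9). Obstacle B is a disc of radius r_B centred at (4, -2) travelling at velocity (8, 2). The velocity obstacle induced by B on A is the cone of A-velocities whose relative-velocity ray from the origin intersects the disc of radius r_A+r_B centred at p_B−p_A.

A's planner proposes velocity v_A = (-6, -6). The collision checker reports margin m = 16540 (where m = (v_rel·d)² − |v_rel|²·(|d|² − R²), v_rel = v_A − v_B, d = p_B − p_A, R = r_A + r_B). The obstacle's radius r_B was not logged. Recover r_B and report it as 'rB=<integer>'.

m = 16540
d = (11, 7);  v_rel = (-14, -8),  |v_rel|² = 260
v_rel×d = (-14)·(7) − (-8)·(11) = -10
since m = R²·260 − (-10)²:  R² = (100 + 16540) / 260 = 64
R = √64 = 8  ⇒  r_B = 8 − 5 = 3

rB=3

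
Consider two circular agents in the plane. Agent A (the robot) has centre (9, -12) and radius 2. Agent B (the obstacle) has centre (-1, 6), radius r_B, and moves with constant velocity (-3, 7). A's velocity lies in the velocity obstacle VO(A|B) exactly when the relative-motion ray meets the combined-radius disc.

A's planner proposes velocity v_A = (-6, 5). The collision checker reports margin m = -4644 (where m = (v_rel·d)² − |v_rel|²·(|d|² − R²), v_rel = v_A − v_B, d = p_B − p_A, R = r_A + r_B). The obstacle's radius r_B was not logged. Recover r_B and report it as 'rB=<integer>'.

m = -4644
d = (-10, 18);  v_rel = (-3, -2),  |v_rel|² = 13
v_rel×d = (-3)·(18) − (-2)·(-10) = -74
since m = R²·13 − (-74)²:  R² = (5476 + -4644) / 13 = 64
R = √64 = 8  ⇒  r_B = 8 − 2 = 6

rB=6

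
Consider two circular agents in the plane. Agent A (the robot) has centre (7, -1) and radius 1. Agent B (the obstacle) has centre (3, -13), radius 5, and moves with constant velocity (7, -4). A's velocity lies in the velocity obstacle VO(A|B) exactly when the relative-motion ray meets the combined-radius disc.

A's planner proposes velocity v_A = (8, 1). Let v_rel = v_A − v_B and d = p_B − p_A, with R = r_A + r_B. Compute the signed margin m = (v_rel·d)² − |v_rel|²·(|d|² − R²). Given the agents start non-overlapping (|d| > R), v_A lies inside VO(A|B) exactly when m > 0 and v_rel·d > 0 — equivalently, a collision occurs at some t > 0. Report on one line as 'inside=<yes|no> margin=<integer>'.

d = (-4, -12),  |d|² = 160;  R = 1+5 = 6,  c = 160−6² = 124
v_rel = (1, 5),  |v_rel|² = 26;  v_rel·d = (1)·(-4) + (5)·(-12) = -64
26·t² + 128·t + 124 = 0  ⇒  m = (-64)² − 26·124 = 872
m = 872 > 0,  v_rel·d = -64 < 0  ⇒  outside

inside=no margin=872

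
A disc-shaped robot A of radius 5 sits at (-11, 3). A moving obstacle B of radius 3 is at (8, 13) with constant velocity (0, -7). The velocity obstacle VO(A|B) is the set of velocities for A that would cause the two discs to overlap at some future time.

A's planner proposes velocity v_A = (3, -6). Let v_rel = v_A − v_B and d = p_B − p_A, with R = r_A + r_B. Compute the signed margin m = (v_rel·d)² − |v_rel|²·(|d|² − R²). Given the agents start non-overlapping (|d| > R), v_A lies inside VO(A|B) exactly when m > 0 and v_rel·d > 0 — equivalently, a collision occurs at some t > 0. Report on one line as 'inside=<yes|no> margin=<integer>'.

d = (19, 10),  |d|² = 461;  R = 5+3 = 8,  c = 461−8² = 397
v_rel = (3, 1),  |v_rel|² = 10;  v_rel·d = (3)·(19) + (1)·(10) = 67
10·t² − 134·t + 397 = 0  ⇒  m = 67² − 10·397 = 519
m = 519 > 0,  v_rel·d = 67 > 0  ⇒  inside

inside=yes margin=519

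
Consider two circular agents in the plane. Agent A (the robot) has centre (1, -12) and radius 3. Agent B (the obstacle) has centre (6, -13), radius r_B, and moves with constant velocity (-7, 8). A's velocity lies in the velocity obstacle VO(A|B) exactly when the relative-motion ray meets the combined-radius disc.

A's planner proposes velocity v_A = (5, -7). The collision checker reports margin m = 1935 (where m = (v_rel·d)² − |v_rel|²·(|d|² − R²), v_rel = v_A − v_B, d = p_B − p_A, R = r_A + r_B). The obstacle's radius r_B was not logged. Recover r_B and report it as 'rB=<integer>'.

m = 1935
d = (5, -1);  v_rel = (12, -15),  |v_rel|² = 369
v_rel×d = (12)·(-1) − (-15)·(5) = 63
since m = R²·369 − 63²:  R² = (3969 + 1935) / 369 = 16
R = √16 = 4  ⇒  r_B = 4 − 3 = 1

rB=1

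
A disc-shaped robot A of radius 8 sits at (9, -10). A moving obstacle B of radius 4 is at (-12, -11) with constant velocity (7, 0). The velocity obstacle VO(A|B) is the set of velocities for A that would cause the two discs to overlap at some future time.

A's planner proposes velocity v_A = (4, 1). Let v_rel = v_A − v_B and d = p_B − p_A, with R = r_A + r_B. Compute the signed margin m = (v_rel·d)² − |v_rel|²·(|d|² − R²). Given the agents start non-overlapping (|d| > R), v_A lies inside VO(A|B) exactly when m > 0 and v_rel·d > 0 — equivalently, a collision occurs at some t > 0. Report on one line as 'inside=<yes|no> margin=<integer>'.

d = (-21, -1),  |d|² = 442;  R = 8+4 = 12,  c = 442−12² = 298
v_rel = (-3, 1),  |v_rel|² = 10;  v_rel·d = (-3)·(-21) + (1)·(-1) = 62
10·t² − 124·t + 298 = 0  ⇒  m = 62² − 10·298 = 864
m = 864 > 0,  v_rel·d = 62 > 0  ⇒  inside

inside=yes margin=864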